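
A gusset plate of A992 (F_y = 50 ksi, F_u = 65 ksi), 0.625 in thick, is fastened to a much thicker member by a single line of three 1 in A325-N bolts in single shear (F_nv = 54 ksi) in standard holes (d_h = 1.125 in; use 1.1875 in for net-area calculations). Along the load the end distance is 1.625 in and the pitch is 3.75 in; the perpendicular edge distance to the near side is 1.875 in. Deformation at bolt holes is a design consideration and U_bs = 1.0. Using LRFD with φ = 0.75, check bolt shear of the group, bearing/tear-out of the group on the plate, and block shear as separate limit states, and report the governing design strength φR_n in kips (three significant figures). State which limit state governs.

Bolt shear: A_b = π·1²/4 = 0.7854 in²; R_n = 54 × 0.7854 × 3 × 1 = 127.2 kips → 0.75 × 127.2 = 95.4 kips.
Bearing: edge l_c = 1.062, r_n = 51.8 kips; interior l_c = 2.625, r_n = 97.5 kips; R_n = 51.8 + 2·97.5 = 246.8 kips → 185 kips.
Block shear: A_gv = 5.703, A_nv = 3.848, A_nt = 0.8008 in²; R_n = min(0.6F_uA_nv, 0.6F_yA_gv) + U_bs·F_u·A_nt = 202.1 kips → 152 kips.
Bolt shear governs: 95.4 kips.

95.4 kips (bolt shear governs)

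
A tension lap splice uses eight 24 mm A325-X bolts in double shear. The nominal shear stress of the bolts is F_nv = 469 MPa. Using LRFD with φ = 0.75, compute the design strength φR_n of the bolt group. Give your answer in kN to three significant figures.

A_b = π × 24² / 4 = 452.4 mm².
R_n = F_nv · A_b · n · n_s = 469 × 452.4 × 8 × 2 / 1000 = 3395 kN.
Design strength φR_n = 0.75 × 3395 = 2550 kN.

2550 kN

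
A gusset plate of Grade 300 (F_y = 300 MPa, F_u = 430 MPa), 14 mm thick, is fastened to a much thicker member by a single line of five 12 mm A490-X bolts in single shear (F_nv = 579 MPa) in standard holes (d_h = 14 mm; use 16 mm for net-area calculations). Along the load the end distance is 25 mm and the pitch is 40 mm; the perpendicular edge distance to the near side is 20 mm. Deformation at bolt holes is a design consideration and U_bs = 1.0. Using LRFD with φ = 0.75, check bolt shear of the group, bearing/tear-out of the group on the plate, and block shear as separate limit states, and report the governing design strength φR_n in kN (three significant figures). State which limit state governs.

Bolt shear: A_b = π·12²/4 = 113.1 mm²; R_n = 579 × 113.1 × 5 × 1 / 1000 = 327.4 kN → 0.75 × 327.4 = 246 kN.
Bearing: edge l_c = 18, r_n = 130 kN; interior l_c = 26, r_n = 173.4 kN; R_n = 130 + 4·173.4 = 823.5 kN → 618 kN.
Block shear: A_gv = 2590, A_nv = 1582, A_nt = 168 mm²; R_n = min(0.6F_uA_nv, 0.6F_yA_gv) + U_bs·F_u·A_nt = 480.4 kN → 360 kN.
Bolt shear governs: 246 kN.

246 kN (bolt shear governs)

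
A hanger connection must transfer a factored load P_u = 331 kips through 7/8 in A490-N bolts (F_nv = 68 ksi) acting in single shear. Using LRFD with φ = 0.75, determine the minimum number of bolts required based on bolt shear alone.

11 bolts

A_b = π·0.875²/4 = 0.6013 in².
Per-bolt design strength φR_n = 0.75 × 68 × 0.6013 × 1 = 30.67 kips.
n ≥ 331 / 30.67 = 10.79 → use 11 bolts.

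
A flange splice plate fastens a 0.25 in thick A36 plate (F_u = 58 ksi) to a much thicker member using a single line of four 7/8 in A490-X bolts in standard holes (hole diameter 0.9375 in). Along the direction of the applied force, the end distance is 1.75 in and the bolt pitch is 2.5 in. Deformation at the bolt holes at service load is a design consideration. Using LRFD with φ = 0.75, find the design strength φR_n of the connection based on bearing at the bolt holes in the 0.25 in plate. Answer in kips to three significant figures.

Per bolt r_n = 1.2 l_c t F_u ≤ 2.4 d t F_u; upper limit = 2.4 × 0.875 × 0.25 × 58 = 30.45 kips.
Edge bolt: l_c = 1.75 − 0.9375/2 = 1.281 in → 1.2 × 1.281 × 0.25 × 58 = 22.29 → r_n = 22.29 kips.
Interior bolts: l_c = 2.5 − 0.9375 = 1.562 in → 1.2 × 1.562 × 0.25 × 58 = 27.19 → r_n = 27.19 kips.
R_n = 1 × 22.29 + 3 × 27.19 = 103.9 kips.
Design strength φR_n = 0.75 × 103.9 = 77.9 kips.

77.9 kips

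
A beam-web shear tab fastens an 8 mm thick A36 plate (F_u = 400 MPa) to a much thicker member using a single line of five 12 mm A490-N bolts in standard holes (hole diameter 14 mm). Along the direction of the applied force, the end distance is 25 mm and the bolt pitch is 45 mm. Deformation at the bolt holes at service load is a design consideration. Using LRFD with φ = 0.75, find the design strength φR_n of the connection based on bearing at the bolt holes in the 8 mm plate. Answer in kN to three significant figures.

Per bolt r_n = 1.2 l_c t F_u ≤ 2.4 d t F_u; upper limit = 2.4 × 12 × 8 × 400 / 1000 = 92.16 kN.
Edge bolt: l_c = 25 − 14/2 = 18 mm → 1.2 × 18 × 8 × 400 / 1000 = 69.12 → r_n = 69.12 kN.
Interior bolts: l_c = 45 − 14 = 31 mm → 1.2 × 31 × 8 × 400 / 1000 = 119 → r_n = 92.16 kN.
R_n = 1 × 69.12 + 4 × 92.16 = 437.8 kN.
Design strength φR_n = 0.75 × 437.8 = 328 kN.

328 kN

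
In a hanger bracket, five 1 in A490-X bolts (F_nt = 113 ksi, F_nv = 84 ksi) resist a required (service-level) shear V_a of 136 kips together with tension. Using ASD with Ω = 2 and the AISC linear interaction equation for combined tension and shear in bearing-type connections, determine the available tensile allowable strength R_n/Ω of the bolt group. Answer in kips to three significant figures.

A_b = π·1²/4 = 0.7854 in²; f_rv = 136 / (5 × 0.7854) = 34.63 ksi.
F'_nt = 1.3 F_nt − (Ω F_nt / F_nv) f_rv = 1.3·113 − (2·113/84)·34.63 = 53.72 ksi, capped at F_nt → F'_nt = 53.72 ksi.
R_n = F'_nt · A_b · n = 53.72 × 0.7854 × 5 = 211 kips.
Allowable strength R_n/Ω = 211 / 2 = 105 kips.

105 kips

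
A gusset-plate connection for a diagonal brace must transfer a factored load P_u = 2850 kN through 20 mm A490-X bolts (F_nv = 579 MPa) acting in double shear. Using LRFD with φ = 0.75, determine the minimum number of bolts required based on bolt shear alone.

A_b = π·20²/4 = 314.2 mm².
Per-bolt design strength φR_n = 0.75 × 579 × 314.2 × 2 / 1000 = 272.8 kN.
n ≥ 2850 / 272.8 = 10.45 → use 11 bolts.

11 bolts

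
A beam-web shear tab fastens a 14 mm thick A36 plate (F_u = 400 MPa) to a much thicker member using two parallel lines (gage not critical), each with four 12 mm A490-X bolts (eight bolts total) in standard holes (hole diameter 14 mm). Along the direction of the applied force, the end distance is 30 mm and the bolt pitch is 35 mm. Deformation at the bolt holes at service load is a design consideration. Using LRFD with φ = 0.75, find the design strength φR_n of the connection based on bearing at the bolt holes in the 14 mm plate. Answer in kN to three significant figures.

Per bolt r_n = 1.2 l_c t F_u ≤ 2.4 d t F_u; upper limit = 2.4 × 12 × 14 × 400 / 1000 = 161.3 kN.
Edge bolt: l_c = 30 − 14/2 = 23 mm → 1.2 × 23 × 14 × 400 / 1000 = 154.6 → r_n = 154.6 kN.
Interior bolts: l_c = 35 − 14 = 21 mm → 1.2 × 21 × 14 × 400 / 1000 = 141.1 → r_n = 141.1 kN.
R_n = 2 × 154.6 + 6 × 141.1 = 1156 kN.
Design strength φR_n = 0.75 × 1156 = 867 kN.

867 kN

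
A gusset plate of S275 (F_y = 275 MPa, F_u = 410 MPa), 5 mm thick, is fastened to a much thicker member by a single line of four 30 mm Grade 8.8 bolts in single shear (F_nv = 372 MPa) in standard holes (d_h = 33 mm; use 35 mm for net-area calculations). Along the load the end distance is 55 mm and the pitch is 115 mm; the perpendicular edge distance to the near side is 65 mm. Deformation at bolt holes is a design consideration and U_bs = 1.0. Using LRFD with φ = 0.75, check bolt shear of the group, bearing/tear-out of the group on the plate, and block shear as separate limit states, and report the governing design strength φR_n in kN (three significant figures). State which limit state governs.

Bolt shear: A_b = π·30²/4 = 706.9 mm²; R_n = 372 × 706.9 × 4 × 1 / 1000 = 1052 kN → 0.75 × 1052 = 789 kN.
Bearing: edge l_c = 38.5, r_n = 94.71 kN; interior l_c = 82, r_n = 147.6 kN; R_n = 94.71 + 3·147.6 = 537.5 kN → 403 kN.
Block shear: A_gv = 2000, A_nv = 1388, A_nt = 237.5 mm²; R_n = min(0.6F_uA_nv, 0.6F_yA_gv) + U_bs·F_u·A_nt = 427.4 kN → 321 kN.
Block shear governs: 321 kN.

321 kN (block shear governs)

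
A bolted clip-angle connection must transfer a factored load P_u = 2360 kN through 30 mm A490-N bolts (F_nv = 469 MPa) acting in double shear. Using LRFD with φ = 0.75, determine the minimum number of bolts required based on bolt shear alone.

5 bolts

A_b = π·30²/4 = 706.9 mm².
Per-bolt design strength φR_n = 0.75 × 469 × 706.9 × 2 / 1000 = 497.3 kN.
n ≥ 2360 / 497.3 = 4.746 → use 5 bolts.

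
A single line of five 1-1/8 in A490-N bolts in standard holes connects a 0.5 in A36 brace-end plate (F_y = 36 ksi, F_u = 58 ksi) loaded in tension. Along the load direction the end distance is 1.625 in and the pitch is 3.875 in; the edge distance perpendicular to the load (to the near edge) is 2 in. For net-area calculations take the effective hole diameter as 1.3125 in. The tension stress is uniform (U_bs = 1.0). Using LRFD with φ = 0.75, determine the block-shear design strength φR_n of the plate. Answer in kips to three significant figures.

168 kips

Shear plane L_v = 1.625 + 4·3.875 = 17.12 in; A_gv = 17.12 × 0.5 = 8.562 in².
A_nv = (17.12 − 4.5·1.3125) × 0.5 = 5.609 in².
A_nt = (2 − 0.5·1.3125) × 0.5 = 0.6719 in².
0.6 F_u A_nv = 195.2 kips; 0.6 F_y A_gv = 184.9 kips → shear yielding governs the shear term.
R_n = 184.9 + 1.0 × 58 × 0.6719 = 223.9 kips.
Design strength φR_n = 0.75 × 223.9 = 168 kips.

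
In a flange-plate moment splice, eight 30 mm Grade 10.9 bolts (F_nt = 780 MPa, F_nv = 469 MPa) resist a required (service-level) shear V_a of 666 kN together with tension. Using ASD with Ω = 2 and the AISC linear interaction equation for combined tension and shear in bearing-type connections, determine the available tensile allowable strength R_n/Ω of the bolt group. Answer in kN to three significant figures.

A_b = π·30²/4 = 706.9 mm²; f_rv = 666 × 1000 / (8 × 706.9) = 117.8 MPa.
F'_nt = 1.3 F_nt − (Ω F_nt / F_nv) f_rv = 1.3·780 − (2·780/469)·117.8 = 622.3 MPa, capped at F_nt → F'_nt = 622.3 MPa.
R_n = F'_nt · A_b · n = 622.3 × 706.9 × 8 / 1000 = 3519 kN.
Allowable strength R_n/Ω = 3519 / 2 = 1760 kN.

1760 kN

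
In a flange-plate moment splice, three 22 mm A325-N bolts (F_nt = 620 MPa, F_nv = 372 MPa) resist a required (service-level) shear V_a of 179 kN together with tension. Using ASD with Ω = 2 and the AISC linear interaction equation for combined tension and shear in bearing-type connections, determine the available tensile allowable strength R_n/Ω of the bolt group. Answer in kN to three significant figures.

161 kN

A_b = π·22²/4 = 380.1 mm²; f_rv = 179 × 1000 / (3 × 380.1) = 157 MPa.
F'_nt = 1.3 F_nt − (Ω F_nt / F_nv) f_rv = 1.3·620 − (2·620/372)·157 = 282.8 MPa, capped at F_nt → F'_nt = 282.8 MPa.
R_n = F'_nt · A_b · n = 282.8 × 380.1 × 3 / 1000 = 322.5 kN.
Allowable strength R_n/Ω = 322.5 / 2 = 161 kN.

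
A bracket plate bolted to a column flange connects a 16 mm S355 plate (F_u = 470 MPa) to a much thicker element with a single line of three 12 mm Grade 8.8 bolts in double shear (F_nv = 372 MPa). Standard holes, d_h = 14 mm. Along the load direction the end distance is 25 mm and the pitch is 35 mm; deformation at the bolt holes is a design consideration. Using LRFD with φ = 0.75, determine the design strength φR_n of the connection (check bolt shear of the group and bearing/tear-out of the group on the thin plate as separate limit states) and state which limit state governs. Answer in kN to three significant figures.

Bolt shear: A_b = π·12²/4 = 113.1 mm²; R_n = 372 × 113.1 × 3 × 2 / 1000 = 252.4 kN → 0.75 × 252.4 = 189 kN.
Bearing (1.2 l_c t F_u ≤ 2.4 d t F_u): upper limit = 2.4·12·16·470 / 1000 = 216.6 kN.
  Edge l_c = 25 − 14/2 = 18 → r_n = 162.4 kN; interior l_c = 35 − 14 = 21 → r_n = 189.5 kN.
  R_n,bearing = 1·162.4 + 2·189.5 = 541.4 kN → 0.75 × 541.4 = 406 kN.
Bolt shear governs: 189 kN.

189 kN (bolt shear governs)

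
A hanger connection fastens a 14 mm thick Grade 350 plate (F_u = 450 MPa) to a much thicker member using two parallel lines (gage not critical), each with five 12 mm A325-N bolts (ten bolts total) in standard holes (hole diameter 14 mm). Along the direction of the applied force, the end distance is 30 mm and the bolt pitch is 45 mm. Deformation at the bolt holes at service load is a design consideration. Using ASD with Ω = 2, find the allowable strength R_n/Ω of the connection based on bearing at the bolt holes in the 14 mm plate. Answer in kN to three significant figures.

900 kN

Per bolt r_n = 1.2 l_c t F_u ≤ 2.4 d t F_u; upper limit = 2.4 × 12 × 14 × 450 / 1000 = 181.4 kN.
Edge bolt: l_c = 30 − 14/2 = 23 mm → 1.2 × 23 × 14 × 450 / 1000 = 173.9 → r_n = 173.9 kN.
Interior bolts: l_c = 45 − 14 = 31 mm → 1.2 × 31 × 14 × 450 / 1000 = 234.4 → r_n = 181.4 kN.
R_n = 2 × 173.9 + 8 × 181.4 = 1799 kN.
Allowable strength R_n/Ω = 1799 / 2 = 900 kN.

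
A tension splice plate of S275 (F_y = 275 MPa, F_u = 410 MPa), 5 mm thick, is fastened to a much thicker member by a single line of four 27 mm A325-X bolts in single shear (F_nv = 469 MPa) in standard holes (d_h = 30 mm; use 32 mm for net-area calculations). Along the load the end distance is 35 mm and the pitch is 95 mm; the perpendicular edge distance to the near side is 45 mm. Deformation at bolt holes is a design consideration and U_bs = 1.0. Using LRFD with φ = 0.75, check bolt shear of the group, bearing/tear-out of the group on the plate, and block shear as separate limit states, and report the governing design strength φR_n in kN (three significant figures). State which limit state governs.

Bolt shear: A_b = π·27²/4 = 572.6 mm²; R_n = 469 × 572.6 × 4 × 1 / 1000 = 1074 kN → 0.75 × 1074 = 806 kN.
Bearing: edge l_c = 20, r_n = 49.2 kN; interior l_c = 65, r_n = 132.8 kN; R_n = 49.2 + 3·132.8 = 447.7 kN → 336 kN.
Block shear: A_gv = 1600, A_nv = 1040, A_nt = 145 mm²; R_n = min(0.6F_uA_nv, 0.6F_yA_gv) + U_bs·F_u·A_nt = 315.3 kN → 236 kN.
Block shear governs: 236 kN.

236 kN (block shear governs)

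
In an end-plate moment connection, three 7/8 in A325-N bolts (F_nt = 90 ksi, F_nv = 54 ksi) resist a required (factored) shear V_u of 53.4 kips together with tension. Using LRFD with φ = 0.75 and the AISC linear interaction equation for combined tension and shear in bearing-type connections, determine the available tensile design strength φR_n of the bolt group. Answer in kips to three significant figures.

69.3 kips

A_b = π·0.875²/4 = 0.6013 in²; f_rv = 53.4 / (3 × 0.6013) = 29.6 ksi.
F'_nt = 1.3 F_nt − (F_nt / φF_nv) f_rv = 1.3·90 − (90/(0.75·54))·29.6 = 51.22 ksi, capped at F_nt → F'_nt = 51.22 ksi.
R_n = F'_nt · A_b · n = 51.22 × 0.6013 × 3 = 92.4 kips.
Design strength φR_n = 0.75 × 92.4 = 69.3 kips.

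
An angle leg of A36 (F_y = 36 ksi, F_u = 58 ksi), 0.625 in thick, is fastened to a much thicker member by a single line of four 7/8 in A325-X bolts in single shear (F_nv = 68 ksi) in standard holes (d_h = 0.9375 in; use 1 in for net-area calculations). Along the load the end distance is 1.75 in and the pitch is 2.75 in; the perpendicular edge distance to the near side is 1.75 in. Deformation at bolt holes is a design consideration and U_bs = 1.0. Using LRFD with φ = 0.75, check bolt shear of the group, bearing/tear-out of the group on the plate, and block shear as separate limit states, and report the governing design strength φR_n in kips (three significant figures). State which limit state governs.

123 kips (bolt shear governs)

Bolt shear: A_b = π·0.875²/4 = 0.6013 in²; R_n = 68 × 0.6013 × 4 × 1 = 163.6 kips → 0.75 × 163.6 = 123 kips.
Bearing: edge l_c = 1.281, r_n = 55.73 kips; interior l_c = 1.812, r_n = 76.12 kips; R_n = 55.73 + 3·76.12 = 284.1 kips → 213 kips.
Block shear: A_gv = 6.25, A_nv = 4.062, A_nt = 0.7812 in²; R_n = min(0.6F_uA_nv, 0.6F_yA_gv) + U_bs·F_u·A_nt = 180.3 kips → 135 kips.
Bolt shear governs: 123 kips.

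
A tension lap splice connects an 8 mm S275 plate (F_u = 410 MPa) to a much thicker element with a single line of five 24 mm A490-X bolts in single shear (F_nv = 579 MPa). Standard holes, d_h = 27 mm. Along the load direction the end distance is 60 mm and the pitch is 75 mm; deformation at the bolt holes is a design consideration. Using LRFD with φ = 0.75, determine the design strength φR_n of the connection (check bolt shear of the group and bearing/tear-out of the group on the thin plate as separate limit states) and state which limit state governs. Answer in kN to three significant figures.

Bolt shear: A_b = π·24²/4 = 452.4 mm²; R_n = 579 × 452.4 × 5 × 1 / 1000 = 1310 kN → 0.75 × 1310 = 982 kN.
Bearing (1.2 l_c t F_u ≤ 2.4 d t F_u): upper limit = 2.4·24·8·410 / 1000 = 188.9 kN.
  Edge l_c = 60 − 27/2 = 46.5 → r_n = 183 kN; interior l_c = 75 − 27 = 48 → r_n = 188.9 kN.
  R_n,bearing = 1·183 + 4·188.9 = 938.7 kN → 0.75 × 938.7 = 704 kN.
Bearing governs: 704 kN.

704 kN (bearing governs)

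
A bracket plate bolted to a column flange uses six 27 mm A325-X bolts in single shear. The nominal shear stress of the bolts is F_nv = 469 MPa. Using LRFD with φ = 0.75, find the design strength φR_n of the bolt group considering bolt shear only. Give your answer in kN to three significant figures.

A_b = π × 27² / 4 = 572.6 mm².
R_n = F_nv · A_b · n · n_s = 469 × 572.6 × 6 × 1 / 1000 = 1611 kN.
Design strength φR_n = 0.75 × 1611 = 1210 kN.

1210 kN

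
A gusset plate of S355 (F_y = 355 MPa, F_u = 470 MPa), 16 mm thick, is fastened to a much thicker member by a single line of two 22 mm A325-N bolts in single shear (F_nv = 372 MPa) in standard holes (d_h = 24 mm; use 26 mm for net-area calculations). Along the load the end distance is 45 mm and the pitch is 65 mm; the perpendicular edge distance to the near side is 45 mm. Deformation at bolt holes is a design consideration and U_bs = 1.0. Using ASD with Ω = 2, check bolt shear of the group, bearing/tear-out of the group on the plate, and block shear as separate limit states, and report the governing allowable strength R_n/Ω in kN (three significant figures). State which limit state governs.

141 kN (bolt shear governs)

Bolt shear: A_b = π·22²/4 = 380.1 mm²; R_n = 372 × 380.1 × 2 × 1 / 1000 = 282.8 kN → 282.8 / 2 = 141 kN.
Bearing: edge l_c = 33, r_n = 297.8 kN; interior l_c = 41, r_n = 370 kN; R_n = 297.8 + 1·370 = 667.8 kN → 334 kN.
Block shear: A_gv = 1760, A_nv = 1136, A_nt = 512 mm²; R_n = min(0.6F_uA_nv, 0.6F_yA_gv) + U_bs·F_u·A_nt = 561 kN → 280 kN.
Bolt shear governs: 141 kN.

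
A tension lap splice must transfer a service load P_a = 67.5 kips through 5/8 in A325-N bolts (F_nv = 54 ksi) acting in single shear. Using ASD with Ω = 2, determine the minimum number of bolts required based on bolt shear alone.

A_b = π·0.625²/4 = 0.3068 in².
Per-bolt allowable strength R_n/Ω = 54 × 0.3068 × 1 / 2 = 8.283 kips.
n ≥ 67.5 / 8.283 = 8.149 → use 9 bolts.

9 bolts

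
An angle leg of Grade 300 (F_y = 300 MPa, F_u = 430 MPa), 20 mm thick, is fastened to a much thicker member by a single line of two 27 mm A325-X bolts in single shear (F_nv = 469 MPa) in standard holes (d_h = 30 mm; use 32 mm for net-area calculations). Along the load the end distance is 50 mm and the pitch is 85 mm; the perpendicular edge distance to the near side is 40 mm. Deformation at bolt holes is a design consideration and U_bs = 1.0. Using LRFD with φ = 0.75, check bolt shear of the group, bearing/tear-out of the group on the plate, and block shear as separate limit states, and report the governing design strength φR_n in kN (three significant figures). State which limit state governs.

Bolt shear: A_b = π·27²/4 = 572.6 mm²; R_n = 469 × 572.6 × 2 × 1 / 1000 = 537.1 kN → 0.75 × 537.1 = 403 kN.
Bearing: edge l_c = 35, r_n = 361.2 kN; interior l_c = 55, r_n = 557.3 kN; R_n = 361.2 + 1·557.3 = 918.5 kN → 689 kN.
Block shear: A_gv = 2700, A_nv = 1740, A_nt = 480 mm²; R_n = min(0.6F_uA_nv, 0.6F_yA_gv) + U_bs·F_u·A_nt = 655.3 kN → 491 kN.
Bolt shear governs: 403 kN.

403 kN (bolt shear governs)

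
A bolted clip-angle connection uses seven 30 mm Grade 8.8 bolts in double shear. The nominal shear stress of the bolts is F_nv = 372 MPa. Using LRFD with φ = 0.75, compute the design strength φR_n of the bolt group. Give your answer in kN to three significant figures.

2760 kN

A_b = π × 30² / 4 = 706.9 mm².
R_n = F_nv · A_b · n · n_s = 372 × 706.9 × 7 × 2 / 1000 = 3681 kN.
Design strength φR_n = 0.75 × 3681 = 2760 kN.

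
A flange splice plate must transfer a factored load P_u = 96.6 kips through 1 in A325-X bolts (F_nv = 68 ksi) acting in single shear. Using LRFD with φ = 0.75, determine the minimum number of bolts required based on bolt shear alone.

3 bolts

A_b = π·1²/4 = 0.7854 in².
Per-bolt design strength φR_n = 0.75 × 68 × 0.7854 × 1 = 40.06 kips.
n ≥ 96.6 / 40.06 = 2.412 → use 3 bolts.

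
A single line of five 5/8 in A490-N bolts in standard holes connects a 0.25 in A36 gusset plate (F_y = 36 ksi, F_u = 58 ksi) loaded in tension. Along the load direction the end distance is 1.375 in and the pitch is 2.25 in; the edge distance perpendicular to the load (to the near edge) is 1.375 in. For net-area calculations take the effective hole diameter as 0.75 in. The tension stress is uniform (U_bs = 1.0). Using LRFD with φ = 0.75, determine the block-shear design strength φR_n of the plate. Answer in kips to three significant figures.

Shear plane L_v = 1.375 + 4·2.25 = 10.38 in; A_gv = 10.38 × 0.25 = 2.594 in².
A_nv = (10.38 − 4.5·0.75) × 0.25 = 1.75 in².
A_nt = (1.375 − 0.5·0.75) × 0.25 = 0.25 in².
0.6 F_u A_nv = 60.9 kips; 0.6 F_y A_gv = 56.02 kips → shear yielding governs the shear term.
R_n = 56.02 + 1.0 × 58 × 0.25 = 70.52 kips.
Design strength φR_n = 0.75 × 70.52 = 52.9 kips.

52.9 kips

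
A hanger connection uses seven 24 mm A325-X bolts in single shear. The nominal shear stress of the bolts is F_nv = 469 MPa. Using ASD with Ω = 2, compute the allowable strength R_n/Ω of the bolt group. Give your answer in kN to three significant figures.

743 kN

A_b = π × 24² / 4 = 452.4 mm².
R_n = F_nv · A_b · n · n_s = 469 × 452.4 × 7 × 1 / 1000 = 1485 kN.
Allowable strength R_n/Ω = 1485 / 2 = 743 kN.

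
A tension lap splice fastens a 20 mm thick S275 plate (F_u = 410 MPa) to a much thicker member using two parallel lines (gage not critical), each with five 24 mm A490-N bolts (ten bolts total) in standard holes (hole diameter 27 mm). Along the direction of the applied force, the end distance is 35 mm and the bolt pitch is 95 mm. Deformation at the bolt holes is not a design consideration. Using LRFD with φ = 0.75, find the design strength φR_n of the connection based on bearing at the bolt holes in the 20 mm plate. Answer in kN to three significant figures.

3940 kN

Per bolt r_n = 1.5 l_c t F_u ≤ 3.0 d t F_u; upper limit = 3.0 × 24 × 20 × 410 / 1000 = 590.4 kN.
Edge bolt: l_c = 35 − 27/2 = 21.5 mm → 1.5 × 21.5 × 20 × 410 / 1000 = 264.4 → r_n = 264.4 kN.
Interior bolts: l_c = 95 − 27 = 68 mm → 1.5 × 68 × 20 × 410 / 1000 = 836.4 → r_n = 590.4 kN.
R_n = 2 × 264.4 + 8 × 590.4 = 5252 kN.
Design strength φR_n = 0.75 × 5252 = 3940 kN.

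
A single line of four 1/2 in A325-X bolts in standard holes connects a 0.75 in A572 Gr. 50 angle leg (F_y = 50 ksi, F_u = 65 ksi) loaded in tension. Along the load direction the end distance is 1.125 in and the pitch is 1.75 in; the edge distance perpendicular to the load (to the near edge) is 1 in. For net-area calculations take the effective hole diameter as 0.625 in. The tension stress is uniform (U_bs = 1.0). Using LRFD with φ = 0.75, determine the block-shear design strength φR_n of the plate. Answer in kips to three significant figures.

117 kips

Shear plane L_v = 1.125 + 3·1.75 = 6.375 in; A_gv = 6.375 × 0.75 = 4.781 in².
A_nv = (6.375 − 3.5·0.625) × 0.75 = 3.141 in².
A_nt = (1 − 0.5·0.625) × 0.75 = 0.5156 in².
0.6 F_u A_nv = 122.5 kips; 0.6 F_y A_gv = 143.4 kips → shear rupture governs the shear term.
R_n = 122.5 + 1.0 × 65 × 0.5156 = 156 kips.
Design strength φR_n = 0.75 × 156 = 117 kips.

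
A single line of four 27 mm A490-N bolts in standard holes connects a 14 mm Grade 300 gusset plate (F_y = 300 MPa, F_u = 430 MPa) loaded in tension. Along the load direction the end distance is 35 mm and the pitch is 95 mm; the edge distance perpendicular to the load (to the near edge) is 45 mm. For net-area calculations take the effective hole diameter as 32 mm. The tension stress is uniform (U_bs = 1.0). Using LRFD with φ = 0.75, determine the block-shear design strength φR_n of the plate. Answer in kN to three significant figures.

694 kN

Shear plane L_v = 35 + 3·95 = 320 mm; A_gv = 320 × 14 = 4480 mm².
A_nv = (320 − 3.5·32) × 14 = 2912 mm².
A_nt = (45 − 0.5·32) × 14 = 406 mm².
0.6 F_u A_nv = 751.3 kN; 0.6 F_y A_gv = 806.4 kN → shear rupture governs the shear term.
R_n = 751.3 + 1.0 × 430 × 406 / 1000 = 925.9 kN.
Design strength φR_n = 0.75 × 925.9 = 694 kN.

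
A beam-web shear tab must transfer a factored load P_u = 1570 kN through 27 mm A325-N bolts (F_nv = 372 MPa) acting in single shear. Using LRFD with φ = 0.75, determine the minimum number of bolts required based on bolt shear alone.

10 bolts

A_b = π·27²/4 = 572.6 mm².
Per-bolt design strength φR_n = 0.75 × 372 × 572.6 × 1 / 1000 = 159.7 kN.
n ≥ 1570 / 159.7 = 9.828 → use 10 bolts.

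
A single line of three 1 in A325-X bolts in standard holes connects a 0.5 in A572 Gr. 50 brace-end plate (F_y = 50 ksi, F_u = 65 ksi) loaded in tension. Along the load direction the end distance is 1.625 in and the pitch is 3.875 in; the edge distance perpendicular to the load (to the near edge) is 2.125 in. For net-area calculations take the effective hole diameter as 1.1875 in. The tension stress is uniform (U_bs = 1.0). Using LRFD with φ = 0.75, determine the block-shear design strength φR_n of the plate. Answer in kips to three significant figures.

Shear plane L_v = 1.625 + 2·3.875 = 9.375 in; A_gv = 9.375 × 0.5 = 4.688 in².
A_nv = (9.375 − 2.5·1.1875) × 0.5 = 3.203 in².
A_nt = (2.125 − 0.5·1.1875) × 0.5 = 0.7656 in².
0.6 F_u A_nv = 124.9 kips; 0.6 F_y A_gv = 140.6 kips → shear rupture governs the shear term.
R_n = 124.9 + 1.0 × 65 × 0.7656 = 174.7 kips.
Design strength φR_n = 0.75 × 174.7 = 131 kips.

131 kips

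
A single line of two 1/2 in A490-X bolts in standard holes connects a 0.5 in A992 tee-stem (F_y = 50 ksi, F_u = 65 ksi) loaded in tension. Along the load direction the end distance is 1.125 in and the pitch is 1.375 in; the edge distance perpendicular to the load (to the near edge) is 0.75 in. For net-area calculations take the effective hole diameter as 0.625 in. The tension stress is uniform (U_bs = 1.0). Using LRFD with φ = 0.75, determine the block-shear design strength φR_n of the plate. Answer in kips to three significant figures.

Shear plane L_v = 1.125 + 1·1.375 = 2.5 in; A_gv = 2.5 × 0.5 = 1.25 in².
A_nv = (2.5 − 1.5·0.625) × 0.5 = 0.7812 in².
A_nt = (0.75 − 0.5·0.625) × 0.5 = 0.2188 in².
0.6 F_u A_nv = 30.47 kips; 0.6 F_y A_gv = 37.5 kips → shear rupture governs the shear term.
R_n = 30.47 + 1.0 × 65 × 0.2188 = 44.69 kips.
Design strength φR_n = 0.75 × 44.69 = 33.5 kips.

33.5 kips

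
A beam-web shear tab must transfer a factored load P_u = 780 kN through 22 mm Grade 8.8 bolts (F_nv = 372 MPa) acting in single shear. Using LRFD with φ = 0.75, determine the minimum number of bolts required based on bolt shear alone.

A_b = π·22²/4 = 380.1 mm².
Per-bolt design strength φR_n = 0.75 × 372 × 380.1 × 1 / 1000 = 106.1 kN.
n ≥ 780 / 106.1 = 7.355 → use 8 bolts.

8 bolts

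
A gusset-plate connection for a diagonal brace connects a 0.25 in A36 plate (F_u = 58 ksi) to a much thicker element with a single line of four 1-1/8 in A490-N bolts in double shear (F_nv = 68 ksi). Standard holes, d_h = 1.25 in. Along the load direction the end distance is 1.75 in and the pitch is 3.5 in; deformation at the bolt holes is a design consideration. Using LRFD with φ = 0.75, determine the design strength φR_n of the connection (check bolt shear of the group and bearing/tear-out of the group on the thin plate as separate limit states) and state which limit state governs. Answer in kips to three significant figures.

Bolt shear: A_b = π·1.125²/4 = 0.994 in²; R_n = 68 × 0.994 × 4 × 2 = 540.7 kips → 0.75 × 540.7 = 406 kips.
Bearing (1.2 l_c t F_u ≤ 2.4 d t F_u): upper limit = 2.4·1.125·0.25·58 = 39.15 kips.
  Edge l_c = 1.75 − 1.25/2 = 1.125 → r_n = 19.57 kips; interior l_c = 3.5 − 1.25 = 2.25 → r_n = 39.15 kips.
  R_n,bearing = 1·19.57 + 3·39.15 = 137 kips → 0.75 × 137 = 103 kips.
Bearing governs: 103 kips.

103 kips (bearing governs)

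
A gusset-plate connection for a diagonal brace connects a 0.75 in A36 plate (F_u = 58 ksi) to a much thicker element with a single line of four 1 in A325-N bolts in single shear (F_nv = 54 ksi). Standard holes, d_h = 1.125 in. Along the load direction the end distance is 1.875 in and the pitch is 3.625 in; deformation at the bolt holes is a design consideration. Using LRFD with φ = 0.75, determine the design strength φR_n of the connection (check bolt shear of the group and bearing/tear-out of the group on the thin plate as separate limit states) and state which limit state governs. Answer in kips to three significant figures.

127 kips (bolt shear governs)

Bolt shear: A_b = π·1²/4 = 0.7854 in²; R_n = 54 × 0.7854 × 4 × 1 = 169.6 kips → 0.75 × 169.6 = 127 kips.
Bearing (1.2 l_c t F_u ≤ 2.4 d t F_u): upper limit = 2.4·1·0.75·58 = 104.4 kips.
  Edge l_c = 1.875 − 1.125/2 = 1.312 → r_n = 68.51 kips; interior l_c = 3.625 − 1.125 = 2.5 → r_n = 104.4 kips.
  R_n,bearing = 1·68.51 + 3·104.4 = 381.7 kips → 0.75 × 381.7 = 286 kips.
Bolt shear governs: 127 kips.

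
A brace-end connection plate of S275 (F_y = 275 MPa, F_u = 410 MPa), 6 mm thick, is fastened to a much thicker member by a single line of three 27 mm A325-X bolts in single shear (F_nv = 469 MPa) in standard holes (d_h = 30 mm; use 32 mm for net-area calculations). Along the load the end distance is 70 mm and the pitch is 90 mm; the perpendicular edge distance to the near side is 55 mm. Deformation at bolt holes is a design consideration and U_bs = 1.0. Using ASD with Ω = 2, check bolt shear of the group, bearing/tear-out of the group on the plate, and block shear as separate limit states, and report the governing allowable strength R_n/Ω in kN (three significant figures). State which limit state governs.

172 kN (block shear governs)

Bolt shear: A_b = π·27²/4 = 572.6 mm²; R_n = 469 × 572.6 × 3 × 1 / 1000 = 805.6 kN → 805.6 / 2 = 403 kN.
Bearing: edge l_c = 55, r_n = 159.4 kN; interior l_c = 60, r_n = 159.4 kN; R_n = 159.4 + 2·159.4 = 478.2 kN → 239 kN.
Block shear: A_gv = 1500, A_nv = 1020, A_nt = 234 mm²; R_n = min(0.6F_uA_nv, 0.6F_yA_gv) + U_bs·F_u·A_nt = 343.4 kN → 172 kN.
Block shear governs: 172 kN.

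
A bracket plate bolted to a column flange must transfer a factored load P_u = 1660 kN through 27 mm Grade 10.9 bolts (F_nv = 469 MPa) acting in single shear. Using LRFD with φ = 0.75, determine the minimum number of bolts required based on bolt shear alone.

A_b = π·27²/4 = 572.6 mm².
Per-bolt design strength φR_n = 0.75 × 469 × 572.6 × 1 / 1000 = 201.4 kN.
n ≥ 1660 / 201.4 = 8.242 → use 9 bolts.

9 bolts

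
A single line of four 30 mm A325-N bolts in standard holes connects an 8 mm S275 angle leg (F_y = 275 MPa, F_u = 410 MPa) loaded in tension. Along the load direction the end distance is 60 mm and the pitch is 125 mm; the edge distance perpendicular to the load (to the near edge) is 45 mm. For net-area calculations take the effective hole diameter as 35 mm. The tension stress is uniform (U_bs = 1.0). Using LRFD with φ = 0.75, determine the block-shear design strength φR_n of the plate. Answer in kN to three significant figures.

498 kN

Shear plane L_v = 60 + 3·125 = 435 mm; A_gv = 435 × 8 = 3480 mm².
A_nv = (435 − 3.5·35) × 8 = 2500 mm².
A_nt = (45 − 0.5·35) × 8 = 220 mm².
0.6 F_u A_nv = 615 kN; 0.6 F_y A_gv = 574.2 kN → shear yielding governs the shear term.
R_n = 574.2 + 1.0 × 410 × 220 / 1000 = 664.4 kN.
Design strength φR_n = 0.75 × 664.4 = 498 kN.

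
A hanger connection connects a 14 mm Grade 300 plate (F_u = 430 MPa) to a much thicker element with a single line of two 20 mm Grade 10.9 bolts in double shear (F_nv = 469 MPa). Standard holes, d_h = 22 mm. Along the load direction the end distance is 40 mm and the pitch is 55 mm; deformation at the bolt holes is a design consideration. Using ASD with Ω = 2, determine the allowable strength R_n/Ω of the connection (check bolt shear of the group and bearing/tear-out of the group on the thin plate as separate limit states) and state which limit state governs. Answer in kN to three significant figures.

224 kN (bearing governs)

Bolt shear: A_b = π·20²/4 = 314.2 mm²; R_n = 469 × 314.2 × 2 × 2 / 1000 = 589.4 kN → 589.4 / 2 = 295 kN.
Bearing (1.2 l_c t F_u ≤ 2.4 d t F_u): upper limit = 2.4·20·14·430 / 1000 = 289 kN.
  Edge l_c = 40 − 22/2 = 29 → r_n = 209.5 kN; interior l_c = 55 − 22 = 33 → r_n = 238.4 kN.
  R_n,bearing = 1·209.5 + 1·238.4 = 447.9 kN → 447.9 / 2 = 224 kN.
Bearing governs: 224 kN.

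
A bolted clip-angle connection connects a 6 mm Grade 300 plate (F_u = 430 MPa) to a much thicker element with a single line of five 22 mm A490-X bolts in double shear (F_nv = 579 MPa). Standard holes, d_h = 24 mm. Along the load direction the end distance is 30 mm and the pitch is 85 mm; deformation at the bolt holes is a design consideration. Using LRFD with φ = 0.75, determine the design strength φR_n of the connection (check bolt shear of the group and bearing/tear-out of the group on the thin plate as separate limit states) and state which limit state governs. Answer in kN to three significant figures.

450 kN (bearing governs)

Bolt shear: A_b = π·22²/4 = 380.1 mm²; R_n = 579 × 380.1 × 5 × 2 / 1000 = 2201 kN → 0.75 × 2201 = 1650 kN.
Bearing (1.2 l_c t F_u ≤ 2.4 d t F_u): upper limit = 2.4·22·6·430 / 1000 = 136.2 kN.
  Edge l_c = 30 − 24/2 = 18 → r_n = 55.73 kN; interior l_c = 85 − 24 = 61 → r_n = 136.2 kN.
  R_n,bearing = 1·55.73 + 4·136.2 = 600.6 kN → 0.75 × 600.6 = 450 kN.
Bearing governs: 450 kN.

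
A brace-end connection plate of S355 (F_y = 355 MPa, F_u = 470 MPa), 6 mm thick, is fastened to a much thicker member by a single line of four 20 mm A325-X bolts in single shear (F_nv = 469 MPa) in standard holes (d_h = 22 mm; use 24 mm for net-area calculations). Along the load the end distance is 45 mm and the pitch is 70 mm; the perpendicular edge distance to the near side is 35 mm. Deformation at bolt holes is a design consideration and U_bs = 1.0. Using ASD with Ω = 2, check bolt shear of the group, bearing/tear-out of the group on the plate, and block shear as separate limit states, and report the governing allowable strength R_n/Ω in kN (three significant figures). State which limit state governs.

177 kN (block shear governs)

Bolt shear: A_b = π·20²/4 = 314.2 mm²; R_n = 469 × 314.2 × 4 × 1 / 1000 = 589.4 kN → 589.4 / 2 = 295 kN.
Bearing: edge l_c = 34, r_n = 115.1 kN; interior l_c = 48, r_n = 135.4 kN; R_n = 115.1 + 3·135.4 = 521.1 kN → 261 kN.
Block shear: A_gv = 1530, A_nv = 1026, A_nt = 138 mm²; R_n = min(0.6F_uA_nv, 0.6F_yA_gv) + U_bs·F_u·A_nt = 354.2 kN → 177 kN.
Block shear governs: 177 kN.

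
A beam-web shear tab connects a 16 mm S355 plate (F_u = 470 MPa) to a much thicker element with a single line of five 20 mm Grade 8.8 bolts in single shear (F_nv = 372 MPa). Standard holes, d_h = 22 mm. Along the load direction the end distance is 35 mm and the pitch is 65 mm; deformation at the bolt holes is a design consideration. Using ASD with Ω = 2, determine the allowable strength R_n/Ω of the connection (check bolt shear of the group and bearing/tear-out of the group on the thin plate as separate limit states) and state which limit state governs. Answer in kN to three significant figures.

Bolt shear: A_b = π·20²/4 = 314.2 mm²; R_n = 372 × 314.2 × 5 × 1 / 1000 = 584.3 kN → 584.3 / 2 = 292 kN.
Bearing (1.2 l_c t F_u ≤ 2.4 d t F_u): upper limit = 2.4·20·16·470 / 1000 = 361 kN.
  Edge l_c = 35 − 22/2 = 24 → r_n = 216.6 kN; interior l_c = 65 − 22 = 43 → r_n = 361 kN.
  R_n,bearing = 1·216.6 + 4·361 = 1660 kN → 1660 / 2 = 830 kN.
Bolt shear governs: 292 kN.

292 kN (bolt shear governs)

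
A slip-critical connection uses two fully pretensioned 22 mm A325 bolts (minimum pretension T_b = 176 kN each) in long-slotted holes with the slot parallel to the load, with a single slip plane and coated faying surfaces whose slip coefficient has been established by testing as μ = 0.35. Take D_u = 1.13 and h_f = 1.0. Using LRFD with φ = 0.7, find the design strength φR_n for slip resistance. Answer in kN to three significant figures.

97.5 kN

R_n = μ · D_u · h_f · T_b · n_s · n_b = 0.35 × 1.13 × 1.0 × 176 × 1 × 2 = 139.2 kN.
Design strength φR_n = 0.7 × 139.2 = 97.5 kN.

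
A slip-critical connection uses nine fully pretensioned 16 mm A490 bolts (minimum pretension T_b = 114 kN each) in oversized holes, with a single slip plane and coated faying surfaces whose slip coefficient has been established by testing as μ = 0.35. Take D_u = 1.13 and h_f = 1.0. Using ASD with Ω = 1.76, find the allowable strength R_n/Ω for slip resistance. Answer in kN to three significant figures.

231 kN

R_n = μ · D_u · h_f · T_b · n_s · n_b = 0.35 × 1.13 × 1.0 × 114 × 1 × 9 = 405.8 kN.
Allowable strength R_n/Ω = 405.8 / 1.76 = 231 kN.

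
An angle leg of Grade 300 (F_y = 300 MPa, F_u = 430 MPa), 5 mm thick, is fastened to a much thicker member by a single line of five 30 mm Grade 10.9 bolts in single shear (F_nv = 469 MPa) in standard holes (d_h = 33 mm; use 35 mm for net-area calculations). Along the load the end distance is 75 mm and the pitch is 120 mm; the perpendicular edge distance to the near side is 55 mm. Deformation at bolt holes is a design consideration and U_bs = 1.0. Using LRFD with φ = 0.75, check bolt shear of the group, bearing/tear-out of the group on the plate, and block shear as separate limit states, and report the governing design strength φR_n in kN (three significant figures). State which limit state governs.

435 kN (block shear governs)

Bolt shear: A_b = π·30²/4 = 706.9 mm²; R_n = 469 × 706.9 × 5 × 1 / 1000 = 1658 kN → 0.75 × 1658 = 1240 kN.
Bearing: edge l_c = 58.5, r_n = 150.9 kN; interior l_c = 87, r_n = 154.8 kN; R_n = 150.9 + 4·154.8 = 770.1 kN → 578 kN.
Block shear: A_gv = 2775, A_nv = 1988, A_nt = 187.5 mm²; R_n = min(0.6F_uA_nv, 0.6F_yA_gv) + U_bs·F_u·A_nt = 580.1 kN → 435 kN.
Block shear governs: 435 kN.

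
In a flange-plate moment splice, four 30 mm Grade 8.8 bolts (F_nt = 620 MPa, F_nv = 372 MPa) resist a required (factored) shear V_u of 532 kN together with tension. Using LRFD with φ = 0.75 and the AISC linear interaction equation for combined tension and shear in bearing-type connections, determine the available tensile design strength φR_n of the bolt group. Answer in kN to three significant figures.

A_b = π·30²/4 = 706.9 mm²; f_rv = 532 × 1000 / (4 × 706.9) = 188.2 MPa.
F'_nt = 1.3 F_nt − (F_nt / φF_nv) f_rv = 1.3·620 − (620/(0.75·372))·188.2 = 387.9 MPa, capped at F_nt → F'_nt = 387.9 MPa.
R_n = F'_nt · A_b · n = 387.9 × 706.9 × 4 / 1000 = 1097 kN.
Design strength φR_n = 0.75 × 1097 = 823 kN.

823 kN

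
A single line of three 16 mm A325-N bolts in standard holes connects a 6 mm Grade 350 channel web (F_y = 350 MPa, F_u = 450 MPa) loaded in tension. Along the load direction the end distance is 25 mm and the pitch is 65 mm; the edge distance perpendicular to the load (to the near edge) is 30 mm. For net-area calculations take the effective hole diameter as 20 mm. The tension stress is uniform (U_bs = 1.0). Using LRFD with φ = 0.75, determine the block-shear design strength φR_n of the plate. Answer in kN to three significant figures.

168 kN

Shear plane L_v = 25 + 2·65 = 155 mm; A_gv = 155 × 6 = 930 mm².
A_nv = (155 − 2.5·20) × 6 = 630 mm².
A_nt = (30 − 0.5·20) × 6 = 120 mm².
0.6 F_u A_nv = 170.1 kN; 0.6 F_y A_gv = 195.3 kN → shear rupture governs the shear term.
R_n = 170.1 + 1.0 × 450 × 120 / 1000 = 224.1 kN.
Design strength φR_n = 0.75 × 224.1 = 168 kN.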